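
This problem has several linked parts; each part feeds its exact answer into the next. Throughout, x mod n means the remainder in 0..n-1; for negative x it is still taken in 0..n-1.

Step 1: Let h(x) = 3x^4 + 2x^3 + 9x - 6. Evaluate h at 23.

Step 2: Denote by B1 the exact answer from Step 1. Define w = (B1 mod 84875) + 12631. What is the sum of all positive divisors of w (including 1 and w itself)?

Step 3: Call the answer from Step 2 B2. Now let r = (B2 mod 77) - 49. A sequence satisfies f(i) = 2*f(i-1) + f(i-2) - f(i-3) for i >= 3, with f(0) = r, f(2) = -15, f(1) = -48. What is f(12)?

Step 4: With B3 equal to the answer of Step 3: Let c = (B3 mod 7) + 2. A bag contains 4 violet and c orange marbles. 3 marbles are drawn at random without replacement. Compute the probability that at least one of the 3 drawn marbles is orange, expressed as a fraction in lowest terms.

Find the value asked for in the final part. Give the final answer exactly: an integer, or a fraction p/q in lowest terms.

Step 1: 3*(23)^4 + 2*(23)^3 + 9*(23)^1 - 6 = (839523) + (24334) + (207) + (-6) = 864058; answer 864058
Step 2: B1 = 864058; w = 27939; 27939 = 3 * 67 * 139; sigma = (1 + 3) * (1 + 67) * (1 + 139) = 4 * 68 * 140 = 38080; answer 38080
Step 3: B2 = 38080; r = -7; f(3) = 2*(-15) + 1*(-48) - 1*(-7) = -71; iterating: f(3)=-71, f(4)=-109, f(5)=-274, f(6)=-586, f(7)=-1337, f(8)=-2986, f(9)=-6723, f(10)=-15095, f(11)=-33927, f(12)=-76226; answer -76226
Step 4: B3 = -76226; c = 6; total draws C(10,3) = 120; complement C(4,3) = 4; favorable 120 - 4 = 116; P = 29/30; answer 29/30

29/30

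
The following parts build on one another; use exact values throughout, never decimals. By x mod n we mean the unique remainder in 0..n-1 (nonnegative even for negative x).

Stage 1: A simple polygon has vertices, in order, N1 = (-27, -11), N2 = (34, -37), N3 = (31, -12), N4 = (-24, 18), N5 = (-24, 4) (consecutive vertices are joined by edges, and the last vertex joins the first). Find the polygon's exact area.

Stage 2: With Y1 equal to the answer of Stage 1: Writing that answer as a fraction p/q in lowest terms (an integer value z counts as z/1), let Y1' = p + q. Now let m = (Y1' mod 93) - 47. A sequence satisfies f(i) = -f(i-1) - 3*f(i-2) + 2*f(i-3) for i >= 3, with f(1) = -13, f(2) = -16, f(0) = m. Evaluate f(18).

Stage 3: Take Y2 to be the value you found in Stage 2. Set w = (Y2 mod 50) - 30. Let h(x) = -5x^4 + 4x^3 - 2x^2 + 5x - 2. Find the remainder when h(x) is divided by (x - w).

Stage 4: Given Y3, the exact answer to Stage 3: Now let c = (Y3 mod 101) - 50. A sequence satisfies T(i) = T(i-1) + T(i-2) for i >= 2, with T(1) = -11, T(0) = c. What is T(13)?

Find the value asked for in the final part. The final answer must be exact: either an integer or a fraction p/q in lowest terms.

3197

Stage 1: cross terms: (-27*-37 - 34*-11)=1373, (34*-12 - 31*-37)=739, (31*18 - -24*-12)=270, (-24*4 - -24*18)=336, (-24*-11 - -27*4)=372; twice the area = |3090| = 3090; area = 1545; answer 1545
Stage 2: Y1 = 1545; threaded value p + q = 1546; m = 11; f(3) = -1*(-16) - 3*(-13) + 2*(11) = 77; iterating: f(3)=77, f(4)=-55, f(5)=-208, f(6)=527, f(7)=-13, f(8)=-1984, f(9)=3077, f(10)=2849, f(11)=-16048, f(12)=13655, f(13)=40187, f(14)=-113248, f(15)=19997, f(16)=400121, f(17)=-686608, f(18)=-473761; answer -473761
Stage 3: Y2 = -473761; w = 9; remainder = value at the root: -5*(9)^4 + 4*(9)^3 - 2*(9)^2 + 5*(9)^1 - 2 = (-32805) + (2916) + (-162) + (45) + (-2) = -30008; answer -30008
Stage 4: Y3 = -30008; c = 40; T(2) = 1*(-11) + 1*(40) = 29; iterating: T(2)=29, T(3)=18, T(4)=47, T(5)=65, T(6)=112, T(7)=177, T(8)=289, T(9)=466, T(10)=755, T(11)=1221, T(12)=1976, T(13)=3197; answer 3197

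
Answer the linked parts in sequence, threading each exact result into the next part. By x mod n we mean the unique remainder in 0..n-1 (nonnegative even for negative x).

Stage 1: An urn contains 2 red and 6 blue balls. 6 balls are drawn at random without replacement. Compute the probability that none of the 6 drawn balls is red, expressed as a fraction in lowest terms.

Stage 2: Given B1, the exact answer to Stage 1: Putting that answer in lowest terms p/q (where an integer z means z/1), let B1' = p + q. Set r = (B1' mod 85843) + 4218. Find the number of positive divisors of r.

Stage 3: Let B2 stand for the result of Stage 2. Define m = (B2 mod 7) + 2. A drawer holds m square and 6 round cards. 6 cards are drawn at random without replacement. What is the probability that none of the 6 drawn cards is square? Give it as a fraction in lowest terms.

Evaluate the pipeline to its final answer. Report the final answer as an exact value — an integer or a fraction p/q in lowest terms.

Stage 1: total draws C(8,6) = 28; favorable C(6,6) = 1; P = 1/28; answer 1/28
Stage 2: B1 = 1/28; threaded value p + q = 29; r = 4247; 4247 = 31 * 137; number of divisors = (1+1) * (1+1) = 4; answer 4
Stage 3: B2 = 4; m = 6; total draws C(12,6) = 924; favorable C(6,6) = 1; P = 1/924; answer 1/924

1/924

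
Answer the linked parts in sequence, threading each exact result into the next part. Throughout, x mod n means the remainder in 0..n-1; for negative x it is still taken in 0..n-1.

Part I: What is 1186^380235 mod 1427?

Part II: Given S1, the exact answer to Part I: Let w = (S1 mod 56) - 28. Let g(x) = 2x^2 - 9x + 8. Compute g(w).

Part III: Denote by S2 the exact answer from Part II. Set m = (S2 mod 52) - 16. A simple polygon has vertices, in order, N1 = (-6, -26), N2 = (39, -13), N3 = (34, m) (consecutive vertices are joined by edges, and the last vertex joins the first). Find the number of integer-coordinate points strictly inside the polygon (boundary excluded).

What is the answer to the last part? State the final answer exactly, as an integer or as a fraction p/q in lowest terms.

Part I: squarings mod 1427: 1186^1=1186, 1186^2=1001, 1186^4=247, 1186^8=1075, 1186^16=1182, 1186^32=91, 1186^64=1146, 1186^128=476, 1186^256=1110, 1186^512=599, 1186^1024=624, 1186^2048=1232, 1186^4096=923, 1186^8192=10, 1186^16384=100, 1186^32768=11, 1186^65536=121, 1186^131072=371, 1186^262144=649; 1186^380235 = 1186^1 * 1186^2 * 1186^8 * 1186^64 * 1186^256 * 1186^1024 * 1186^2048 * 1186^16384 * 1186^32768 * 1186^65536 * 1186^262144 = 146 (mod 1427); answer 146
Part II: S1 = 146; w = 6; 2*(6)^2 - 9*(6)^1 + 8 = (72) + (-54) + (8) = 26; answer 26
Part III: S2 = 26; m = 10; cross terms: (-6*-13 - 39*-26)=1092, (39*10 - 34*-13)=832, (34*-26 - -6*10)=-824; twice the area = |1100| = 1100; area = 550; boundary points = 1 + 1 + 4 = 6; strictly interior points = area - boundary/2 + 1 = 548; answer 548

548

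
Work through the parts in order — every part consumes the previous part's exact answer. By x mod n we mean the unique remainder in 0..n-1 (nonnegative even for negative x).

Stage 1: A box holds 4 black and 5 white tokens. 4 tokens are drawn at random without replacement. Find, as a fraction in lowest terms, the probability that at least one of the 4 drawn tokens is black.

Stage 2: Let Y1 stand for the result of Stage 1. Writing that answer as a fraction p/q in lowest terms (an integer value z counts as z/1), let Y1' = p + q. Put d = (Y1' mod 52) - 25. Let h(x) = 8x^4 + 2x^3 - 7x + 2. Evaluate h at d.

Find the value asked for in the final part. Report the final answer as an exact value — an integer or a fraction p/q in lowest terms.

Stage 1: total draws C(9,4) = 126; complement C(5,4) = 5; favorable 126 - 5 = 121; P = 121/126; answer 121/126
Stage 2: Y1 = 121/126; threaded value p + q = 247; d = 14; 8*(14)^4 + 2*(14)^3 - 7*(14)^1 + 2 = (307328) + (5488) + (-98) + (2) = 312720; answer 312720

312720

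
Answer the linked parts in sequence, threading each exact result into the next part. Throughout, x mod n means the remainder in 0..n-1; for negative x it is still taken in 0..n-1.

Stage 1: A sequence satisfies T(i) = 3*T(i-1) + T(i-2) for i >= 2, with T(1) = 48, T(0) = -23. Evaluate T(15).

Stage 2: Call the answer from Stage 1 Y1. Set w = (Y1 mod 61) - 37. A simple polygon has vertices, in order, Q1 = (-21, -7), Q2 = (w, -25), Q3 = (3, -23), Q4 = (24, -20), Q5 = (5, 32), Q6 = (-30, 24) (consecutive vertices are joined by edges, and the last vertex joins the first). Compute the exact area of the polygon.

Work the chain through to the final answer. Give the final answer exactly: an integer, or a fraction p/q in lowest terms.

Stage 1: T(2) = 3*(48) + 1*(-23) = 121; iterating: T(2)=121, T(3)=411, T(4)=1354, T(5)=4473, T(6)=14773, T(7)=48792, T(8)=161149, T(9)=532239, T(10)=1757866, T(11)=5805837, T(12)=19175377, T(13)=63331968, T(14)=209171281, T(15)=690845811; answer 690845811
Stage 2: Y1 = 690845811; w = -27; cross terms: (-21*-25 - -27*-7)=336, (-27*-23 - 3*-25)=696, (3*-20 - 24*-23)=492, (24*32 - 5*-20)=868, (5*24 - -30*32)=1080, (-30*-7 - -21*24)=714; twice the area = |4186| = 4186; area = 2093; answer 2093

2093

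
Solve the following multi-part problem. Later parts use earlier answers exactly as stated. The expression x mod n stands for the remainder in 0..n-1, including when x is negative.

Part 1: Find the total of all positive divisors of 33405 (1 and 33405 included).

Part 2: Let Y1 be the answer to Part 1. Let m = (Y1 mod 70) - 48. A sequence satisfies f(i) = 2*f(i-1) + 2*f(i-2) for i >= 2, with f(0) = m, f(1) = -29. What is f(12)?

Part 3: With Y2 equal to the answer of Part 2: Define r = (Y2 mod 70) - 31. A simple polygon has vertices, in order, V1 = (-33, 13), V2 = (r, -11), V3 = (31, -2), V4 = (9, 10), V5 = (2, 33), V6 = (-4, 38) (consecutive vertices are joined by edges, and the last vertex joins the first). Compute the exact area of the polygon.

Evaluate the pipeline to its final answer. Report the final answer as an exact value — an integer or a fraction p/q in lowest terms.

1262

Part 1: 33405 = 3 * 5 * 17 * 131; sigma = (1 + 3) * (1 + 5) * (1 + 17) * (1 + 131) = 4 * 6 * 18 * 132 = 57024; answer 57024
Part 2: Y1 = 57024; m = -4; f(2) = 2*(-29) + 2*(-4) = -66; iterating: f(2)=-66, f(3)=-190, f(4)=-512, f(5)=-1404, f(6)=-3832, f(7)=-10472, f(8)=-28608, f(9)=-78160, f(10)=-213536, f(11)=-583392, f(12)=-1593856; answer -1593856
Part 3: Y2 = -1593856; r = 13; cross terms: (-33*-11 - 13*13)=194, (13*-2 - 31*-11)=315, (31*10 - 9*-2)=328, (9*33 - 2*10)=277, (2*38 - -4*33)=208, (-4*13 - -33*38)=1202; twice the area = |2524| = 2524; area = 1262; answer 1262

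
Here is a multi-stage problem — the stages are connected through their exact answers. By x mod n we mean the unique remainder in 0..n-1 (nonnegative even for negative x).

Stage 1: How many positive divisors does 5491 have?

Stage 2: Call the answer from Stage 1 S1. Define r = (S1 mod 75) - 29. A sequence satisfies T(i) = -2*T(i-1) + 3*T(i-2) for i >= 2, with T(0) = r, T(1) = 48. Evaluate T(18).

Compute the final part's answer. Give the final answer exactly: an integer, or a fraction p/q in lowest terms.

-6876713685

Stage 1: 5491 = 17^2 * 19; number of divisors = (2+1) * (1+1) = 6; answer 6
Stage 2: S1 = 6; r = -23; T(2) = -2*(48) + 3*(-23) = -165; iterating: T(2)=-165, T(3)=474, T(4)=-1443, T(5)=4308, T(6)=-12945, T(7)=38814, T(8)=-116463, T(9)=349368, T(10)=-1048125, T(11)=3144354, T(12)=-9433083, T(13)=28299228, T(14)=-84897705, T(15)=254693094, T(16)=-764079303, T(17)=2292237888, T(18)=-6876713685; answer -6876713685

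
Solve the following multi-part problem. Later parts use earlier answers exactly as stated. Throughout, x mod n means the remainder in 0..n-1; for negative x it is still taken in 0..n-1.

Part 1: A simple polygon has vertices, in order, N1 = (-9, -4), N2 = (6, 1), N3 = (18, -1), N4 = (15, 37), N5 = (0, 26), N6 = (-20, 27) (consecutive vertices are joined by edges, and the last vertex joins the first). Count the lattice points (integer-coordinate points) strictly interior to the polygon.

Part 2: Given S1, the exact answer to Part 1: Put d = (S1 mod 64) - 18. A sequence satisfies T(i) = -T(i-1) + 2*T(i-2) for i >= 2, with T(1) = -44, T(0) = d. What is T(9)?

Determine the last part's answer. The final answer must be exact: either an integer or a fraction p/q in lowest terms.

-13304

Part 1: cross terms: (-9*1 - 6*-4)=15, (6*-1 - 18*1)=-24, (18*37 - 15*-1)=681, (15*26 - 0*37)=390, (0*27 - -20*26)=520, (-20*-4 - -9*27)=323; twice the area = |1905| = 1905; area = 1905/2; boundary points = 5 + 2 + 1 + 1 + 1 + 1 = 11; strictly interior points = area - boundary/2 + 1 = 948; answer 948
Part 2: S1 = 948; d = 34; T(2) = -1*(-44) + 2*(34) = 112; iterating: T(2)=112, T(3)=-200, T(4)=424, T(5)=-824, T(6)=1672, T(7)=-3320, T(8)=6664, T(9)=-13304; answer -13304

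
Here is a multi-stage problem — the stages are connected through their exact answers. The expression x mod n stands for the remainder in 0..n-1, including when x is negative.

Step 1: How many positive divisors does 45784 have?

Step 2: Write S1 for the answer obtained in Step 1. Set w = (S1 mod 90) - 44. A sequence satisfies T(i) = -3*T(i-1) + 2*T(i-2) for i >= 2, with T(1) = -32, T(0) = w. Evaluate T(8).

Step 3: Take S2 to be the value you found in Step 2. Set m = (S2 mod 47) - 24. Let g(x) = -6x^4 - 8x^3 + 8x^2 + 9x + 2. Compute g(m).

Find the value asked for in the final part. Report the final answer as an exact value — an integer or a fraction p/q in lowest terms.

-16

Step 1: 45784 = 2^3 * 59 * 97; number of divisors = (3+1) * (1+1) * (1+1) = 16; answer 16
Step 2: S1 = 16; w = -28; T(2) = -3*(-32) + 2*(-28) = 40; iterating: T(2)=40, T(3)=-184, T(4)=632, T(5)=-2264, T(6)=8056, T(7)=-28696, T(8)=102200; answer 102200
Step 3: S2 = 102200; m = -2; -6*(-2)^4 - 8*(-2)^3 + 8*(-2)^2 + 9*(-2)^1 + 2 = (-96) + (64) + (32) + (-18) + (2) = -16; answer -16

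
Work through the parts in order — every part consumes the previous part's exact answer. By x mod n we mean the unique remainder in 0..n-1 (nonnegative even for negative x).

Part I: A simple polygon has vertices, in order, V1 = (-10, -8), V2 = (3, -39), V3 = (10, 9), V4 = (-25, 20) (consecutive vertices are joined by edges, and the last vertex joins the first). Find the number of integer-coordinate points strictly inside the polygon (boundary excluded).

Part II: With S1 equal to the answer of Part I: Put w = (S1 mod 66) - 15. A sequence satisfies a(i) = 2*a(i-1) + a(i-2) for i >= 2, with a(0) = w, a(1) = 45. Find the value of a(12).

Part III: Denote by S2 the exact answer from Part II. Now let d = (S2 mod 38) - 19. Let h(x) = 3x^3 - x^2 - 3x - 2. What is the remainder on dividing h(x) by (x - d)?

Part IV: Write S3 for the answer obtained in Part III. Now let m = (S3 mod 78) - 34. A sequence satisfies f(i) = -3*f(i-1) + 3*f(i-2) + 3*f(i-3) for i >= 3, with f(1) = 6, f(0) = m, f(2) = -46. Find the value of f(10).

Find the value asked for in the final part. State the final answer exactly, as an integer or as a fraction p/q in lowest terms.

-1594566

Part I: cross terms: (-10*-39 - 3*-8)=414, (3*9 - 10*-39)=417, (10*20 - -25*9)=425, (-25*-8 - -10*20)=400; twice the area = |1656| = 1656; area = 828; boundary points = 1 + 1 + 1 + 1 = 4; strictly interior points = area - boundary/2 + 1 = 827; answer 827
Part II: S1 = 827; w = 20; a(2) = 2*(45) + 1*(20) = 110; iterating: a(2)=110, a(3)=265, a(4)=640, a(5)=1545, a(6)=3730, a(7)=9005, a(8)=21740, a(9)=52485, a(10)=126710, a(11)=305905, a(12)=738520; answer 738520
Part III: S2 = 738520; d = 9; remainder = value at the root: 3*(9)^3 - 1*(9)^2 - 3*(9)^1 - 2 = (2187) + (-81) + (-27) + (-2) = 2077; answer 2077
Part IV: S3 = 2077; m = 15; f(3) = -3*(-46) + 3*(6) + 3*(15) = 201; iterating: f(3)=201, f(4)=-723, f(5)=2634, f(6)=-9468, f(7)=34137, f(8)=-122913, f(9)=442746, f(10)=-1594566; answer -1594566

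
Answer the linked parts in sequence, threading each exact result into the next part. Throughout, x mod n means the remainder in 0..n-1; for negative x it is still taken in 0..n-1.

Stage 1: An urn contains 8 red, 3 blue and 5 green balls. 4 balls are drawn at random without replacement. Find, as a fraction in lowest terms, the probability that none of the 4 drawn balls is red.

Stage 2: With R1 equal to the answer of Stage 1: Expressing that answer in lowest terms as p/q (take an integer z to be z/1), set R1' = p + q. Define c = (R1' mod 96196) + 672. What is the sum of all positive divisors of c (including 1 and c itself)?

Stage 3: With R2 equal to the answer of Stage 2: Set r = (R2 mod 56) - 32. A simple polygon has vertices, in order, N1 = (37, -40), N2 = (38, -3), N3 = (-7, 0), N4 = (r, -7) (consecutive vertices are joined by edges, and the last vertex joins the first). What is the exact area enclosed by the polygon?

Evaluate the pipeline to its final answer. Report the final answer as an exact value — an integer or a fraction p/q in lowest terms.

688

Stage 1: total draws C(16,4) = 1820; favorable C(8,4) = 70; P = 1/26; answer 1/26
Stage 2: R1 = 1/26; threaded value p + q = 27; c = 699; 699 = 3 * 233; sigma = (1 + 3) * (1 + 233) = 4 * 234 = 936; answer 936
Stage 3: R2 = 936; r = 8; cross terms: (37*-3 - 38*-40)=1409, (38*0 - -7*-3)=-21, (-7*-7 - 8*0)=49, (8*-40 - 37*-7)=-61; twice the area = |1376| = 1376; area = 688; answer 688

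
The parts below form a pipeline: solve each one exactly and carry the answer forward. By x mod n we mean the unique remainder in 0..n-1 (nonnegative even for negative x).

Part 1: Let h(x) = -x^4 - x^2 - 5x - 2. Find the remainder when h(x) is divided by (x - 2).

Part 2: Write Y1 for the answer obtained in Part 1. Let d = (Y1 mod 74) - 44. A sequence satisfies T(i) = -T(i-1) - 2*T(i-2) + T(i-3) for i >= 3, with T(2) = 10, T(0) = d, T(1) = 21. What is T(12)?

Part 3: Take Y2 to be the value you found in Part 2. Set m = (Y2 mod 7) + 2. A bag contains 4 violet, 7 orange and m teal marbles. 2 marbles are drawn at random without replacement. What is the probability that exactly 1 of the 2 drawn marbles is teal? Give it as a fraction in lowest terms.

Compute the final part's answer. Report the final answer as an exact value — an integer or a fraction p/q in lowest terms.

11/39

Part 1: remainder = value at the root: -1*(2)^4 - 1*(2)^2 - 5*(2)^1 - 2 = (-16) + (-4) + (-10) + (-2) = -32; answer -32
Part 2: Y1 = -32; d = -2; T(3) = -1*(10) - 2*(21) + 1*(-2) = -54; iterating: T(3)=-54, T(4)=55, T(5)=63, T(6)=-227, T(7)=156, T(8)=361, T(9)=-900, T(10)=334, T(11)=1827, T(12)=-3395; answer -3395
Part 3: Y2 = -3395; m = 2; total draws C(13,2) = 78; favorable C(2,1)*C(11,1) = 22; P = 11/39; answer 11/39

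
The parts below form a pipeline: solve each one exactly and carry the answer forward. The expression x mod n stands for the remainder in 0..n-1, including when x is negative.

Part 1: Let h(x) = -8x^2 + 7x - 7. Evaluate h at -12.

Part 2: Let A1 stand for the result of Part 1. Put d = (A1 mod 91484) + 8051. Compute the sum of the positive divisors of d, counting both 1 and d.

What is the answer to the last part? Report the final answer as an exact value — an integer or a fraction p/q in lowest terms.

229376

Part 1: -8*(-12)^2 + 7*(-12)^1 - 7 = (-1152) + (-84) + (-7) = -1243; answer -1243
Part 2: A1 = -1243; d = 98292; 98292 = 2^2 * 3 * 8191; sigma = (1 + 2 + 4) * (1 + 3) * (1 + 8191) = 7 * 4 * 8192 = 229376; answer 229376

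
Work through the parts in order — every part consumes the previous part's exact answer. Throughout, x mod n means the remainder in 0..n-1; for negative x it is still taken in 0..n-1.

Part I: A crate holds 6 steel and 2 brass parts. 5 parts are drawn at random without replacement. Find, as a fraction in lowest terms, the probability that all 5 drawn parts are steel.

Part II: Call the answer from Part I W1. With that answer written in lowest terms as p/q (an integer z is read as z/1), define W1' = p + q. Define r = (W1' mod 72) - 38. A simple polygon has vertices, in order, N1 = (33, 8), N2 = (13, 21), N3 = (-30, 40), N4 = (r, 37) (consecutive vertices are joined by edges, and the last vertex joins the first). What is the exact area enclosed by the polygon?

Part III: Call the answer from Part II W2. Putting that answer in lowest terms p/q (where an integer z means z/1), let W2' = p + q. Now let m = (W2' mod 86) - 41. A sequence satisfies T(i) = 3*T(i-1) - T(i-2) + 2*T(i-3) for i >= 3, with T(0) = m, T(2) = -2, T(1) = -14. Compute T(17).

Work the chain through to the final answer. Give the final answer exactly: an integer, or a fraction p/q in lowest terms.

Part I: total draws C(8,5) = 56; favorable C(6,5) = 6; P = 3/28; answer 3/28
Part II: W1 = 3/28; threaded value p + q = 31; r = -7; cross terms: (33*21 - 13*8)=589, (13*40 - -30*21)=1150, (-30*37 - -7*40)=-830, (-7*8 - 33*37)=-1277; twice the area = |-368| = 368; area = 184; answer 184
Part III: W2 = 184; threaded value p + q = 185; m = -28; T(3) = 3*(-2) - 1*(-14) + 2*(-28) = -48; iterating: T(3)=-48, T(4)=-170, T(5)=-466, T(6)=-1324, T(7)=-3846, T(8)=-11146, T(9)=-32240, T(10)=-93266, T(11)=-269850, T(12)=-780764, T(13)=-2258974, T(14)=-6535858, T(15)=-18910128, T(16)=-54712474, T(17)=-158299010; answer -158299010

-158299010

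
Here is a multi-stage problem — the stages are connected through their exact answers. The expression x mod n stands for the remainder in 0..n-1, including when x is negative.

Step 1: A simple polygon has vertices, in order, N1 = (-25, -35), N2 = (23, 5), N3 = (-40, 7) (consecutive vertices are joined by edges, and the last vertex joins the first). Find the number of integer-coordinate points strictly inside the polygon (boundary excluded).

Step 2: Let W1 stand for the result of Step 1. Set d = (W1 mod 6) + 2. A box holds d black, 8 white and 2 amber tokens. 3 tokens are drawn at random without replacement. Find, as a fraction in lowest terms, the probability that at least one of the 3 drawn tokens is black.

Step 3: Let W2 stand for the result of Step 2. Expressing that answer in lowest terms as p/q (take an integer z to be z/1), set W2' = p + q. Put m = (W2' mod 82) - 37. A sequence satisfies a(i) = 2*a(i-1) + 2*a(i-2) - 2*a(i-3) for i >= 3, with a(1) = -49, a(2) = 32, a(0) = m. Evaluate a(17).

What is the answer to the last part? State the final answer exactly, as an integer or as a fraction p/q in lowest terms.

Step 1: cross terms: (-25*5 - 23*-35)=680, (23*7 - -40*5)=361, (-40*-35 - -25*7)=1575; twice the area = |2616| = 2616; area = 1308; boundary points = 8 + 1 + 3 = 12; strictly interior points = area - boundary/2 + 1 = 1303; answer 1303
Step 2: W1 = 1303; d = 3; total draws C(13,3) = 286; complement C(10,3) = 120; favorable 286 - 120 = 166; P = 83/143; answer 83/143
Step 3: W2 = 83/143; threaded value p + q = 226; m = 25; a(3) = 2*(32) + 2*(-49) - 2*(25) = -84; iterating: a(3)=-84, a(4)=-6, a(5)=-244, a(6)=-332, a(7)=-1140, a(8)=-2456, a(9)=-6528, a(10)=-15688, a(11)=-39520, a(12)=-97360, a(13)=-242384, a(14)=-600448, a(15)=-1490944, a(16)=-3698016, a(17)=-9177024; answer -9177024

-9177024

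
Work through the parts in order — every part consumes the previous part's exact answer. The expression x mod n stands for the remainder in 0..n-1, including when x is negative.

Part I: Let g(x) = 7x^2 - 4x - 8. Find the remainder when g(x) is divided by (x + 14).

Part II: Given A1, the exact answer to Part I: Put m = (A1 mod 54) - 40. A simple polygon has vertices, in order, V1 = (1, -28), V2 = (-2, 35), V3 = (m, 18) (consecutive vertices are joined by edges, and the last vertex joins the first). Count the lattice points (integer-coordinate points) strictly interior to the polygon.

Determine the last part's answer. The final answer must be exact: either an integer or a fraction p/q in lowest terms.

Part I: remainder = value at the root: 7*(-14)^2 - 4*(-14)^1 - 8 = (1372) + (56) + (-8) = 1420; answer 1420
Part II: A1 = 1420; m = -24; cross terms: (1*35 - -2*-28)=-21, (-2*18 - -24*35)=804, (-24*-28 - 1*18)=654; twice the area = |1437| = 1437; area = 1437/2; boundary points = 3 + 1 + 1 = 5; strictly interior points = area - boundary/2 + 1 = 717; answer 717

717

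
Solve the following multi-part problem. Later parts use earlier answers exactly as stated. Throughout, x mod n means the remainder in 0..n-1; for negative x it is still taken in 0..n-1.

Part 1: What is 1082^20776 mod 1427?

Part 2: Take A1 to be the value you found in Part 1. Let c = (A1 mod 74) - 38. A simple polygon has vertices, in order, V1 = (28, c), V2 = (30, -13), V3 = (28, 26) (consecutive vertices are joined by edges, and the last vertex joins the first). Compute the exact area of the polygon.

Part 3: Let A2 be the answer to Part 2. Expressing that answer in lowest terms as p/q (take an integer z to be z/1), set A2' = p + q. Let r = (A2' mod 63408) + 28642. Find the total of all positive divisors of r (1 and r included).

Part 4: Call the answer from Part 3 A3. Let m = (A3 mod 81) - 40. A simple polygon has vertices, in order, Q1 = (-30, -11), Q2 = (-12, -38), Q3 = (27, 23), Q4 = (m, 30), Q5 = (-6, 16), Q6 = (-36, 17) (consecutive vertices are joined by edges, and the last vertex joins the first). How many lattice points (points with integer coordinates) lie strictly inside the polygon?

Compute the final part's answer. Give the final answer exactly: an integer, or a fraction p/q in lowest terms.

Part 1: squarings mod 1427: 1082^1=1082, 1082^2=584, 1082^4=3, 1082^8=9, 1082^16=81, 1082^32=853, 1082^64=1266, 1082^128=235, 1082^256=999, 1082^512=528, 1082^1024=519, 1082^2048=1085, 1082^4096=1377, 1082^8192=1073, 1082^16384=1167; 1082^20776 = 1082^8 * 1082^32 * 1082^256 * 1082^4096 * 1082^16384 = 1089 (mod 1427); answer 1089
Part 2: A1 = 1089; c = 15; cross terms: (28*-13 - 30*15)=-814, (30*26 - 28*-13)=1144, (28*15 - 28*26)=-308; twice the area = |22| = 22; area = 11; answer 11
Part 3: A2 = 11; threaded value p + q = 12; r = 28654; 28654 = 2 * 14327; sigma = (1 + 2) * (1 + 14327) = 3 * 14328 = 42984; answer 42984
Part 4: A3 = 42984; m = 14; cross terms: (-30*-38 - -12*-11)=1008, (-12*23 - 27*-38)=750, (27*30 - 14*23)=488, (14*16 - -6*30)=404, (-6*17 - -36*16)=474, (-36*-11 - -30*17)=906; twice the area = |4030| = 4030; area = 2015; boundary points = 9 + 1 + 1 + 2 + 1 + 2 = 16; strictly interior points = area - boundary/2 + 1 = 2008; answer 2008

2008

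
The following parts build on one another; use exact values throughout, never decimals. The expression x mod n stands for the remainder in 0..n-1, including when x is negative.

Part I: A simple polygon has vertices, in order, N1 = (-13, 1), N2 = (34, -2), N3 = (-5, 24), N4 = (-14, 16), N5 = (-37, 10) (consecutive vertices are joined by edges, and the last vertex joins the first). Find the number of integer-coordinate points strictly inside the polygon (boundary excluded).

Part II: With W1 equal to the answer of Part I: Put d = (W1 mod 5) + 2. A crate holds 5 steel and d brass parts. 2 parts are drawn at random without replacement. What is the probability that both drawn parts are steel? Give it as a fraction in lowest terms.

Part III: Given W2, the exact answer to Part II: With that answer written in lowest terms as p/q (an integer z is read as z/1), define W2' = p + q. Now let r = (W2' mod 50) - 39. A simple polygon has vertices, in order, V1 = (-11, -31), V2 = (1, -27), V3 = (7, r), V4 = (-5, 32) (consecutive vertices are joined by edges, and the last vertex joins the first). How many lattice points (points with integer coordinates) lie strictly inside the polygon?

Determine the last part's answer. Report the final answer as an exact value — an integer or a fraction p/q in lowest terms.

559

Part I: cross terms: (-13*-2 - 34*1)=-8, (34*24 - -5*-2)=806, (-5*16 - -14*24)=256, (-14*10 - -37*16)=452, (-37*1 - -13*10)=93; twice the area = |1599| = 1599; area = 1599/2; boundary points = 1 + 13 + 1 + 1 + 3 = 19; strictly interior points = area - boundary/2 + 1 = 791; answer 791
Part II: W1 = 791; d = 3; total draws C(8,2) = 28; favorable C(5,2) = 10; P = 5/14; answer 5/14
Part III: W2 = 5/14; threaded value p + q = 19; r = -20; cross terms: (-11*-27 - 1*-31)=328, (1*-20 - 7*-27)=169, (7*32 - -5*-20)=124, (-5*-31 - -11*32)=507; twice the area = |1128| = 1128; area = 564; boundary points = 4 + 1 + 4 + 3 = 12; strictly interior points = area - boundary/2 + 1 = 559; answer 559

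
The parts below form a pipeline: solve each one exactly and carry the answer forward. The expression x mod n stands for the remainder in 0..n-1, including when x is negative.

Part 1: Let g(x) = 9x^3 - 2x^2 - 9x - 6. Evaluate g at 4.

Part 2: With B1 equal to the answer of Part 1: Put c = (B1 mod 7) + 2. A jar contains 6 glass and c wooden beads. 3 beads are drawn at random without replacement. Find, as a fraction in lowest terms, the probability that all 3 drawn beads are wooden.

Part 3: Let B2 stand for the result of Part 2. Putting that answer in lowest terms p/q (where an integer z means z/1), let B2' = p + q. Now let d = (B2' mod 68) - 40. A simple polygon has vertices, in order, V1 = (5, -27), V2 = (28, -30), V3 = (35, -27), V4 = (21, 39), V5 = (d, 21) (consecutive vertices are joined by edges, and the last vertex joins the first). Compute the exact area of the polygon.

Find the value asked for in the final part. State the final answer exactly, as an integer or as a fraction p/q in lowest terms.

1287

Part 1: 9*(4)^3 - 2*(4)^2 - 9*(4)^1 - 6 = (576) + (-32) + (-36) + (-6) = 502; answer 502
Part 2: B1 = 502; c = 7; total draws C(13,3) = 286; favorable C(7,3) = 35; P = 35/286; answer 35/286
Part 3: B2 = 35/286; threaded value p + q = 321; d = 9; cross terms: (5*-30 - 28*-27)=606, (28*-27 - 35*-30)=294, (35*39 - 21*-27)=1932, (21*21 - 9*39)=90, (9*-27 - 5*21)=-348; twice the area = |2574| = 2574; area = 1287; answer 1287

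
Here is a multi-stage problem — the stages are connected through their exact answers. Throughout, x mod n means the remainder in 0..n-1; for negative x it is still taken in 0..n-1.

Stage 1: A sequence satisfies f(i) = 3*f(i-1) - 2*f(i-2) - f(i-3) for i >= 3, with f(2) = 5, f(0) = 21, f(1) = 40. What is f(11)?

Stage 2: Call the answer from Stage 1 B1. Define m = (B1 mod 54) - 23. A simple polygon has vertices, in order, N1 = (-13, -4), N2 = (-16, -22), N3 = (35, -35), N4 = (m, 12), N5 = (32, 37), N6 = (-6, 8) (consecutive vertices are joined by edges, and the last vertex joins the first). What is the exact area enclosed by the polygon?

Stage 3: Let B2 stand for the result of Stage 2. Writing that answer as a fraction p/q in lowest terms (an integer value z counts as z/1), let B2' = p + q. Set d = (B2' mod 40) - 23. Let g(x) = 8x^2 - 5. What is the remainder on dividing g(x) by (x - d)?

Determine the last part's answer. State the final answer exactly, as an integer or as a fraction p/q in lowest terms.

387

Stage 1: f(3) = 3*(5) - 2*(40) - 1*(21) = -86; iterating: f(3)=-86, f(4)=-308, f(5)=-757, f(6)=-1569, f(7)=-2885, f(8)=-4760, f(9)=-6941, f(10)=-8418, f(11)=-6612; answer -6612
Stage 2: B1 = -6612; m = 7; cross terms: (-13*-22 - -16*-4)=222, (-16*-35 - 35*-22)=1330, (35*12 - 7*-35)=665, (7*37 - 32*12)=-125, (32*8 - -6*37)=478, (-6*-4 - -13*8)=128; twice the area = |2698| = 2698; area = 1349; answer 1349
Stage 3: B2 = 1349; threaded value p + q = 1350; d = 7; remainder = value at the root: 8*(7)^2 - 5 = (392) + (-5) = 387; answer 387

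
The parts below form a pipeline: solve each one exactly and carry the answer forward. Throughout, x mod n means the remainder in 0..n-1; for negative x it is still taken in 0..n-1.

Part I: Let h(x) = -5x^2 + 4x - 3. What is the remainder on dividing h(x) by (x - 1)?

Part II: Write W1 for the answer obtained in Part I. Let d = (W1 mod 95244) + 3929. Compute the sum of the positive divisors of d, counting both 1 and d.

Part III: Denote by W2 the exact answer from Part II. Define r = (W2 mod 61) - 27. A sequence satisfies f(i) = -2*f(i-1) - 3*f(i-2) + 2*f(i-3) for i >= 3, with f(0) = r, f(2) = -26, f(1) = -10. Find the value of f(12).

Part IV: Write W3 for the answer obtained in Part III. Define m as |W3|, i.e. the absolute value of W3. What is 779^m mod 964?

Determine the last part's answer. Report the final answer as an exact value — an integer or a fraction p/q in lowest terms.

Part I: remainder = value at the root: -5*(1)^2 + 4*(1)^1 - 3 = (-5) + (4) + (-3) = -4; answer -4
Part II: W1 = -4; d = 99169; 99169 = 7 * 31 * 457; sigma = (1 + 7) * (1 + 31) * (1 + 457) = 8 * 32 * 458 = 117248; answer 117248
Part III: W2 = 117248; r = -21; f(3) = -2*(-26) - 3*(-10) + 2*(-21) = 40; iterating: f(3)=40, f(4)=-22, f(5)=-128, f(6)=402, f(7)=-464, f(8)=-534, f(9)=3264, f(10)=-5854, f(11)=848, f(12)=22394; answer 22394
Part IV: W3 = 22394; m = 22394; squarings mod 964: 779^1=779, 779^2=485, 779^4=9, 779^8=81, 779^16=777, 779^32=265, 779^64=817, 779^128=401, 779^256=777, 779^512=265, 779^1024=817, 779^2048=401, 779^4096=777, 779^8192=265, 779^16384=817; 779^22394 = 779^2 * 779^8 * 779^16 * 779^32 * 779^64 * 779^256 * 779^512 * 779^1024 * 779^4096 * 779^16384 = 429 (mod 964); answer 429

429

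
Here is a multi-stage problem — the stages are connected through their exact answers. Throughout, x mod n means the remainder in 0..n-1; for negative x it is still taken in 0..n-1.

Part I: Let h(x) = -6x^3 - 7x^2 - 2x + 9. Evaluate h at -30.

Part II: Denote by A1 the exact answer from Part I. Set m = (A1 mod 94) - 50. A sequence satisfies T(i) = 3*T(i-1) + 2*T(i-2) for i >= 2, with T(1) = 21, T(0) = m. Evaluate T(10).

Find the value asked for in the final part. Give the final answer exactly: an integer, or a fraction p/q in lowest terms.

Part I: -6*(-30)^3 - 7*(-30)^2 - 2*(-30)^1 + 9 = (162000) + (-6300) + (60) + (9) = 155769; answer 155769
Part II: A1 = 155769; m = -39; T(2) = 3*(21) + 2*(-39) = -15; iterating: T(2)=-15, T(3)=-3, T(4)=-39, T(5)=-123, T(6)=-447, T(7)=-1587, T(8)=-5655, T(9)=-20139, T(10)=-71727; answer -71727

-71727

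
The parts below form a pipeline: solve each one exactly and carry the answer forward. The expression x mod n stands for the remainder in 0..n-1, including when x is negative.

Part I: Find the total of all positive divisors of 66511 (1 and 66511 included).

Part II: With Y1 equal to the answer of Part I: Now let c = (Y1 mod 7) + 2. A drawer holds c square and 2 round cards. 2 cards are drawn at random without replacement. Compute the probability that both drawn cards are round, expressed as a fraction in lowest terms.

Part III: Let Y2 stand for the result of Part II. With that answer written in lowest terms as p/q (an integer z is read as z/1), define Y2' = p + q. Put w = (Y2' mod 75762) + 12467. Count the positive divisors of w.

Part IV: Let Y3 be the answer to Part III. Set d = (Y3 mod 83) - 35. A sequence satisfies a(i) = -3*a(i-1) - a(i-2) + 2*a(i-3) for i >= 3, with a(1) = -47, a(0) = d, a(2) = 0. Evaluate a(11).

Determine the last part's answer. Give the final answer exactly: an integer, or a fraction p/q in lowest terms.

89922

Part I: 66511 = 227 * 293; sigma = (1 + 227) * (1 + 293) = 228 * 294 = 67032; answer 67032
Part II: Y1 = 67032; c = 2; total draws C(4,2) = 6; favorable C(2,2) = 1; P = 1/6; answer 1/6
Part III: Y2 = 1/6; threaded value p + q = 7; w = 12474; 12474 = 2 * 3^4 * 7 * 11; number of divisors = (1+1) * (4+1) * (1+1) * (1+1) = 40; answer 40
Part IV: Y3 = 40; d = 5; a(3) = -3*(0) - 1*(-47) + 2*(5) = 57; iterating: a(3)=57, a(4)=-265, a(5)=738, a(6)=-1835, a(7)=4237, a(8)=-9400, a(9)=20293, a(10)=-43005, a(11)=89922; answer 89922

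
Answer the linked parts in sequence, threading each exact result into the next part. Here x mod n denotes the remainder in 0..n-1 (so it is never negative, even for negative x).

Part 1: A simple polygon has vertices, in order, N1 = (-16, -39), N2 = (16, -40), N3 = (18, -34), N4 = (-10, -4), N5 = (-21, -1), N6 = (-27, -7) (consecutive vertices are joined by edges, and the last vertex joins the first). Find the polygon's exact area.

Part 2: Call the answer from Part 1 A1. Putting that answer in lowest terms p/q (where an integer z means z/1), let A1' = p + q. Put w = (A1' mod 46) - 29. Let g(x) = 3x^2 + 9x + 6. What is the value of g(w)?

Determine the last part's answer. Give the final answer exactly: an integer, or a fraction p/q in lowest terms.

Part 1: cross terms: (-16*-40 - 16*-39)=1264, (16*-34 - 18*-40)=176, (18*-4 - -10*-34)=-412, (-10*-1 - -21*-4)=-74, (-21*-7 - -27*-1)=120, (-27*-39 - -16*-7)=941; twice the area = |2015| = 2015; area = 2015/2; answer 2015/2
Part 2: A1 = 2015/2; threaded value p + q = 2017; w = 10; 3*(10)^2 + 9*(10)^1 + 6 = (300) + (90) + (6) = 396; answer 396

396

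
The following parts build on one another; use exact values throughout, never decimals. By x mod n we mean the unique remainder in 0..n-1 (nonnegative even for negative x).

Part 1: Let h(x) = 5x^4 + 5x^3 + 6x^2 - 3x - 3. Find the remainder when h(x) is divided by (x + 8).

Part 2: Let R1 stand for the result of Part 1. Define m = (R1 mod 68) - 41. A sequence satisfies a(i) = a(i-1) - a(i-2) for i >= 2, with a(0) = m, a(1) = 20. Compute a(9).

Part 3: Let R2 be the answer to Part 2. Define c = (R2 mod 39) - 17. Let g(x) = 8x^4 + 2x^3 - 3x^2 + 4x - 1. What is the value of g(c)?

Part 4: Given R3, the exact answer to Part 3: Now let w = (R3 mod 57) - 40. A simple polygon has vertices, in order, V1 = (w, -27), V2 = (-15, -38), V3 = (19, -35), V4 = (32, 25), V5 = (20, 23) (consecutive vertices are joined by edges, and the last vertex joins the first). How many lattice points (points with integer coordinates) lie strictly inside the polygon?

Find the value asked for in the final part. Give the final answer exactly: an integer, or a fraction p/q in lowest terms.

Part 1: remainder = value at the root: 5*(-8)^4 + 5*(-8)^3 + 6*(-8)^2 - 3*(-8)^1 - 3 = (20480) + (-2560) + (384) + (24) + (-3) = 18325; answer 18325
Part 2: R1 = 18325; m = -8; a(2) = 1*(20) - 1*(-8) = 28; iterating: a(2)=28, a(3)=8, a(4)=-20, a(5)=-28, a(6)=-8, a(7)=20, a(8)=28, a(9)=8; answer 8
Part 3: R2 = 8; c = -9; 8*(-9)^4 + 2*(-9)^3 - 3*(-9)^2 + 4*(-9)^1 - 1 = (52488) + (-1458) + (-243) + (-36) + (-1) = 50750; answer 50750
Part 4: R3 = 50750; w = -20; cross terms: (-20*-38 - -15*-27)=355, (-15*-35 - 19*-38)=1247, (19*25 - 32*-35)=1595, (32*23 - 20*25)=236, (20*-27 - -20*23)=-80; twice the area = |3353| = 3353; area = 3353/2; boundary points = 1 + 1 + 1 + 2 + 10 = 15; strictly interior points = area - boundary/2 + 1 = 1670; answer 1670

1670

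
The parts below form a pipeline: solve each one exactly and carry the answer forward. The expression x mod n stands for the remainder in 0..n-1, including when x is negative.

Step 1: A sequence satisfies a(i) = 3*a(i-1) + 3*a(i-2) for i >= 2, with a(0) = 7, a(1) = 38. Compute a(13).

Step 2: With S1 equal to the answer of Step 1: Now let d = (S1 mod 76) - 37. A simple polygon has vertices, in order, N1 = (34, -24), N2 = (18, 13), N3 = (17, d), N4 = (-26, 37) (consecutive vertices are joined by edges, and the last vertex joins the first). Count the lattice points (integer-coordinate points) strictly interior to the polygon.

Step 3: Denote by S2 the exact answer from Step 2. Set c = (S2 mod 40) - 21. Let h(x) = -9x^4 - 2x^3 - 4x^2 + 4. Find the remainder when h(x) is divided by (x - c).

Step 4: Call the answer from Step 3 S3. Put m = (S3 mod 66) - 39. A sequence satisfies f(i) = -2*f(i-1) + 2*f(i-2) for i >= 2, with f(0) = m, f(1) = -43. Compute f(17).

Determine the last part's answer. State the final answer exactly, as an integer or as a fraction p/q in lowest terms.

Step 1: a(2) = 3*(38) + 3*(7) = 135; iterating: a(2)=135, a(3)=519, a(4)=1962, a(5)=7443, a(6)=28215, a(7)=106974, a(8)=405567, a(9)=1537623, a(10)=5829570, a(11)=22101579, a(12)=83793447, a(13)=317685078; answer 317685078
Step 2: S1 = 317685078; d = 25; cross terms: (34*13 - 18*-24)=874, (18*25 - 17*13)=229, (17*37 - -26*25)=1279, (-26*-24 - 34*37)=-634; twice the area = |1748| = 1748; area = 874; boundary points = 1 + 1 + 1 + 1 = 4; strictly interior points = area - boundary/2 + 1 = 873; answer 873
Step 3: S2 = 873; c = 12; remainder = value at the root: -9*(12)^4 - 2*(12)^3 - 4*(12)^2 + 4 = (-186624) + (-3456) + (-576) + (4) = -190652; answer -190652
Step 4: S3 = -190652; m = -17; f(2) = -2*(-43) + 2*(-17) = 52; iterating: f(2)=52, f(3)=-190, f(4)=484, f(5)=-1348, f(6)=3664, f(7)=-10024, f(8)=27376, f(9)=-74800, f(10)=204352, f(11)=-558304, f(12)=1525312, f(13)=-4167232, f(14)=11385088, f(15)=-31104640, f(16)=84979456, f(17)=-232168192; answer -232168192

-232168192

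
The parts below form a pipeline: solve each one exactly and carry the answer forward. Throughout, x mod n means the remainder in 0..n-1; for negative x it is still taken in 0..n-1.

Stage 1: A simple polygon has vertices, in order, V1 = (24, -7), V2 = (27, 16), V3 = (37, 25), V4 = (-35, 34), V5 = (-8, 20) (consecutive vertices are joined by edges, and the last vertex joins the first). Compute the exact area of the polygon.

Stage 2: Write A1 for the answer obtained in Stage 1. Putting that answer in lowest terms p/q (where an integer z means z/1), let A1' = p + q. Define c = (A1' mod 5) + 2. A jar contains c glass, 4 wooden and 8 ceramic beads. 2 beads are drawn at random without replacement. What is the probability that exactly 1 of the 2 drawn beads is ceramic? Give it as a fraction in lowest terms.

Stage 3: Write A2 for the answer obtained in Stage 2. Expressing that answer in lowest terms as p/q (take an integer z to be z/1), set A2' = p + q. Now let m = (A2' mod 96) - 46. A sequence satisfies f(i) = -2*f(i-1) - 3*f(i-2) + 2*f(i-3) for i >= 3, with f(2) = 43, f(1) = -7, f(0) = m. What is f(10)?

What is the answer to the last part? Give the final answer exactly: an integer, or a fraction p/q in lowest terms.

Stage 1: cross terms: (24*16 - 27*-7)=573, (27*25 - 37*16)=83, (37*34 - -35*25)=2133, (-35*20 - -8*34)=-428, (-8*-7 - 24*20)=-424; twice the area = |1937| = 1937; area = 1937/2; answer 1937/2
Stage 2: A1 = 1937/2; threaded value p + q = 1939; c = 6; total draws C(18,2) = 153; favorable C(8,1)*C(10,1) = 80; P = 80/153; answer 80/153
Stage 3: A2 = 80/153; threaded value p + q = 233; m = -5; f(3) = -2*(43) - 3*(-7) + 2*(-5) = -75; iterating: f(3)=-75, f(4)=7, f(5)=297, f(6)=-765, f(7)=653, f(8)=1583, f(9)=-6655, f(10)=9867; answer 9867

9867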